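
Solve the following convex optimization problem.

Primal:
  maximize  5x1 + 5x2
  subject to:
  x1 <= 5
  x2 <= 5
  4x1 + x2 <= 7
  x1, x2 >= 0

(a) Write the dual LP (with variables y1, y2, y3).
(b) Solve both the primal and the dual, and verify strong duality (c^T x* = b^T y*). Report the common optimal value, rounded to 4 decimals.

The standard primal-dual pair for 'max c^T x s.t. A x <= b, x >= 0' is:
  Dual:  min b^T y  s.t.  A^T y >= c,  y >= 0.

So the dual LP is:
  minimize  5y1 + 5y2 + 7y3
  subject to:
    y1 + 4y3 >= 5
    y2 + y3 >= 5
    y1, y2, y3 >= 0

Solving the primal: x* = (0.5, 5).
  primal value c^T x* = 27.5.
Solving the dual: y* = (0, 3.75, 1.25).
  dual value b^T y* = 27.5.
Strong duality: c^T x* = b^T y*. Confirmed.

27.5


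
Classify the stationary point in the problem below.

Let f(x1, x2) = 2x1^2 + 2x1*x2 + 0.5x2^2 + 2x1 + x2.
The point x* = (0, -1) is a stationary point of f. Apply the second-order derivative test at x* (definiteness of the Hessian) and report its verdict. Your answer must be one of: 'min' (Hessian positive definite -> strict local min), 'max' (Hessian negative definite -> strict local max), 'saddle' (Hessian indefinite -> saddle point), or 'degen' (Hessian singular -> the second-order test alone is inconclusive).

Compute the Hessian H = grad^2 f:
  H = [[4, 2], [2, 1]]
Verify stationarity: grad f(x*) = H x* + g = (0, 0).
Eigenvalues of H: 0, 5.
H has a zero eigenvalue (singular; positive semidefinite but not definite), so H is neither positive definite, negative definite, nor indefinite. The second-order test alone is inconclusive -> degen.
(Indeed, f is constant along the null direction of H through x*, so x* is not a strict local extremum.)

degen


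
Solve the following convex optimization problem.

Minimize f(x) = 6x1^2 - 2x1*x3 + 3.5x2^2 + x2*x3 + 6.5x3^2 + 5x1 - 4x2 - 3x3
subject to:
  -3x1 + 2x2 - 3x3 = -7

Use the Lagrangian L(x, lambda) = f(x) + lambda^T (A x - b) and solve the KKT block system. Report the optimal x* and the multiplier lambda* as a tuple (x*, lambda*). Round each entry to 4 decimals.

Form the Lagrangian:
  L(x, lambda) = (1/2) x^T Q x + c^T x + lambda^T (A x - b)
Stationarity (grad_x L = 0): Q x + c + A^T lambda = 0.
Primal feasibility: A x = b.

This gives the KKT block system:
  [ Q   A^T ] [ x     ]   [-c ]
  [ A    0  ] [ lambda ] = [ b ]

Solving the linear system:
  x*      = (0.6901, -0.6353, 1.2197)
  lambda* = (3.6137)
  f(x*)   = 13.8142

x* = (0.6901, -0.6353, 1.2197), lambda* = (3.6137)


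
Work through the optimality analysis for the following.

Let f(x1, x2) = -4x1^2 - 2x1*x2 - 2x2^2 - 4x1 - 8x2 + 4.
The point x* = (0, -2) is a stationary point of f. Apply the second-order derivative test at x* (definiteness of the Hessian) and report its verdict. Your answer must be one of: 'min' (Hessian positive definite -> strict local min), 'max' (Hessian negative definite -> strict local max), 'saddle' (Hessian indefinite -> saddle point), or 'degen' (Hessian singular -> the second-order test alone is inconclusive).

Compute the Hessian H = grad^2 f:
  H = [[-8, -2], [-2, -4]]
Verify stationarity: grad f(x*) = H x* + g = (0, 0).
Eigenvalues of H: -8.8284, -3.1716.
Both eigenvalues < 0, so H is negative definite -> x* is a strict local max.

max


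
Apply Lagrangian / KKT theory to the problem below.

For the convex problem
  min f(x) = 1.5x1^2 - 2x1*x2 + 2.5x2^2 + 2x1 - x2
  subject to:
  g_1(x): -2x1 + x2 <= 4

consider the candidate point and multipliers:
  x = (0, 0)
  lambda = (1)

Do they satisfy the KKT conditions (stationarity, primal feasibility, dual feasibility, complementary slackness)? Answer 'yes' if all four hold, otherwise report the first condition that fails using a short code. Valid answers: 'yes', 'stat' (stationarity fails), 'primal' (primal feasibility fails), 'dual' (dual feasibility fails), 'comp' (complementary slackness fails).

Gradient of f: grad f(x) = Q x + c = (2, -1)
Constraint values g_i(x) = a_i^T x - b_i:
  g_1((0, 0)) = -4
Stationarity residual: grad f(x) + sum_i lambda_i a_i = (0, 0)
  -> stationarity OK
Primal feasibility (all g_i <= 0): OK
Dual feasibility (all lambda_i >= 0): OK
Complementary slackness (lambda_i * g_i(x) = 0 for all i): FAILS

Verdict: the first failing condition is complementary_slackness -> comp.

comp


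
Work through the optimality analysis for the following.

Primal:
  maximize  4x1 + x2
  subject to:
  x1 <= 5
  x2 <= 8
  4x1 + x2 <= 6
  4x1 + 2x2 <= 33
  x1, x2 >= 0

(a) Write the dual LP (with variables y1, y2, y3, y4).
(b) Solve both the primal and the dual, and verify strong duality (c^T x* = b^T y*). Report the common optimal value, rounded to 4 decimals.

The standard primal-dual pair for 'max c^T x s.t. A x <= b, x >= 0' is:
  Dual:  min b^T y  s.t.  A^T y >= c,  y >= 0.

So the dual LP is:
  minimize  5y1 + 8y2 + 6y3 + 33y4
  subject to:
    y1 + 4y3 + 4y4 >= 4
    y2 + y3 + 2y4 >= 1
    y1, y2, y3, y4 >= 0

Solving the primal: x* = (1.5, 0).
  primal value c^T x* = 6.
Solving the dual: y* = (0, 0, 1, 0).
  dual value b^T y* = 6.
Strong duality: c^T x* = b^T y*. Confirmed.

6


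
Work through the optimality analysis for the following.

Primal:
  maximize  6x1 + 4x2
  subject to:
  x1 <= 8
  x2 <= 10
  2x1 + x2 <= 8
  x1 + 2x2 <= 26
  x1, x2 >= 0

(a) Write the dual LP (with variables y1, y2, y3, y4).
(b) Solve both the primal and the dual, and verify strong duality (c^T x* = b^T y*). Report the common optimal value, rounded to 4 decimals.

The standard primal-dual pair for 'max c^T x s.t. A x <= b, x >= 0' is:
  Dual:  min b^T y  s.t.  A^T y >= c,  y >= 0.

So the dual LP is:
  minimize  8y1 + 10y2 + 8y3 + 26y4
  subject to:
    y1 + 2y3 + y4 >= 6
    y2 + y3 + 2y4 >= 4
    y1, y2, y3, y4 >= 0

Solving the primal: x* = (0, 8).
  primal value c^T x* = 32.
Solving the dual: y* = (0, 0, 4, 0).
  dual value b^T y* = 32.
Strong duality: c^T x* = b^T y*. Confirmed.

32


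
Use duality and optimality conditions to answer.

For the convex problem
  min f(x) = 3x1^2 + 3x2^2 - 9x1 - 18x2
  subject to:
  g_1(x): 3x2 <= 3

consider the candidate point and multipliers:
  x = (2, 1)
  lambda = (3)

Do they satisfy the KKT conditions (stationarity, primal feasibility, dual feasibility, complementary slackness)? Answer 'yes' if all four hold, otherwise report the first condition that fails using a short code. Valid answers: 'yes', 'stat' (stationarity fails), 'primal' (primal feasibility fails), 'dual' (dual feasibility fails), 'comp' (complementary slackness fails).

Gradient of f: grad f(x) = Q x + c = (3, -12)
Constraint values g_i(x) = a_i^T x - b_i:
  g_1((2, 1)) = 0
Stationarity residual: grad f(x) + sum_i lambda_i a_i = (3, -3)
  -> stationarity FAILS
Primal feasibility (all g_i <= 0): OK
Dual feasibility (all lambda_i >= 0): OK
Complementary slackness (lambda_i * g_i(x) = 0 for all i): OK

Verdict: the first failing condition is stationarity -> stat.

stat


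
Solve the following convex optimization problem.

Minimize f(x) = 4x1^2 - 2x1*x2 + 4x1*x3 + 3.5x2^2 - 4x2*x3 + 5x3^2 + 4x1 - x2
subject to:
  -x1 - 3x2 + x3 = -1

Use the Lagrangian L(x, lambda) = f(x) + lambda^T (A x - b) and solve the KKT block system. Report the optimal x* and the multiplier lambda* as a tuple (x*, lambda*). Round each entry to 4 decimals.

Form the Lagrangian:
  L(x, lambda) = (1/2) x^T Q x + c^T x + lambda^T (A x - b)
Stationarity (grad_x L = 0): Q x + c + A^T lambda = 0.
Primal feasibility: A x = b.

This gives the KKT block system:
  [ Q   A^T ] [ x     ]   [-c ]
  [ A    0  ] [ lambda ] = [ b ]

Solving the linear system:
  x*      = (-0.402, 0.5681, 0.3023)
  lambda* = (0.8571)
  f(x*)   = -0.6595

x* = (-0.402, 0.5681, 0.3023), lambda* = (0.8571)


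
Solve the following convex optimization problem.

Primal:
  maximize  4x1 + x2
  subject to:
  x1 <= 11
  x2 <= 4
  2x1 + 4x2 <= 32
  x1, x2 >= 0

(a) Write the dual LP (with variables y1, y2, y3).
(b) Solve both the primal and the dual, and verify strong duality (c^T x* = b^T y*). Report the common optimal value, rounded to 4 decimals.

The standard primal-dual pair for 'max c^T x s.t. A x <= b, x >= 0' is:
  Dual:  min b^T y  s.t.  A^T y >= c,  y >= 0.

So the dual LP is:
  minimize  11y1 + 4y2 + 32y3
  subject to:
    y1 + 2y3 >= 4
    y2 + 4y3 >= 1
    y1, y2, y3 >= 0

Solving the primal: x* = (11, 2.5).
  primal value c^T x* = 46.5.
Solving the dual: y* = (3.5, 0, 0.25).
  dual value b^T y* = 46.5.
Strong duality: c^T x* = b^T y*. Confirmed.

46.5


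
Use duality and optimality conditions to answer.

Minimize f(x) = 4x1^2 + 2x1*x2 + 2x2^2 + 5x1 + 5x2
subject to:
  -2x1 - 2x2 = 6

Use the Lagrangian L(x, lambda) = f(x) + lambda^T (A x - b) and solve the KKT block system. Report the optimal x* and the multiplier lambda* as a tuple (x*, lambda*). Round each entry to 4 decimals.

Form the Lagrangian:
  L(x, lambda) = (1/2) x^T Q x + c^T x + lambda^T (A x - b)
Stationarity (grad_x L = 0): Q x + c + A^T lambda = 0.
Primal feasibility: A x = b.

This gives the KKT block system:
  [ Q   A^T ] [ x     ]   [-c ]
  [ A    0  ] [ lambda ] = [ b ]

Solving the linear system:
  x*      = (-0.75, -2.25)
  lambda* = (-2.75)
  f(x*)   = 0.75

x* = (-0.75, -2.25), lambda* = (-2.75)


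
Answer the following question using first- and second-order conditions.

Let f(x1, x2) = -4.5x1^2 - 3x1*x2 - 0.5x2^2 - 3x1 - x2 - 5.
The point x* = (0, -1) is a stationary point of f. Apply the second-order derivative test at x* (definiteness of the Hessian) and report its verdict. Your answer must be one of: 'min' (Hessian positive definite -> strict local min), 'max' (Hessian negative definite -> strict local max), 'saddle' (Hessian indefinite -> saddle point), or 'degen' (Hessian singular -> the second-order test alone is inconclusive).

Compute the Hessian H = grad^2 f:
  H = [[-9, -3], [-3, -1]]
Verify stationarity: grad f(x*) = H x* + g = (0, 0).
Eigenvalues of H: -10, 0.
H has a zero eigenvalue (singular; negative semidefinite but not definite), so H is neither positive definite, negative definite, nor indefinite. The second-order test alone is inconclusive -> degen.
(Indeed, f is constant along the null direction of H through x*, so x* is not a strict local extremum.)

degen


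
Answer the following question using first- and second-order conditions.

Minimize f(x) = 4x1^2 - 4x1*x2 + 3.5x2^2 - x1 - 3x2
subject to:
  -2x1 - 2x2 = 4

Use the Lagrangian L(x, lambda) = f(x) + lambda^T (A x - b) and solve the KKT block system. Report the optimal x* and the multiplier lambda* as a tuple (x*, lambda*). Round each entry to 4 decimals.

Form the Lagrangian:
  L(x, lambda) = (1/2) x^T Q x + c^T x + lambda^T (A x - b)
Stationarity (grad_x L = 0): Q x + c + A^T lambda = 0.
Primal feasibility: A x = b.

This gives the KKT block system:
  [ Q   A^T ] [ x     ]   [-c ]
  [ A    0  ] [ lambda ] = [ b ]

Solving the linear system:
  x*      = (-1.0435, -0.9565)
  lambda* = (-2.7609)
  f(x*)   = 7.4783

x* = (-1.0435, -0.9565), lambda* = (-2.7609)


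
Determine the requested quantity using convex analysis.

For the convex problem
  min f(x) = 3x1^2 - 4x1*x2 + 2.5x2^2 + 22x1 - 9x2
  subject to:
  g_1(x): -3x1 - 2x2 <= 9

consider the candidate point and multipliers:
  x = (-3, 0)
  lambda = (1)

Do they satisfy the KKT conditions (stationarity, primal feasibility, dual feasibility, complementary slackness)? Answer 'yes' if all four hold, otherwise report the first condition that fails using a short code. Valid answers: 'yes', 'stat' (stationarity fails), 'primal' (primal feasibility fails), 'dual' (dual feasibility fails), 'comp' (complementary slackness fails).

Gradient of f: grad f(x) = Q x + c = (4, 3)
Constraint values g_i(x) = a_i^T x - b_i:
  g_1((-3, 0)) = 0
Stationarity residual: grad f(x) + sum_i lambda_i a_i = (1, 1)
  -> stationarity FAILS
Primal feasibility (all g_i <= 0): OK
Dual feasibility (all lambda_i >= 0): OK
Complementary slackness (lambda_i * g_i(x) = 0 for all i): OK

Verdict: the first failing condition is stationarity -> stat.

stat


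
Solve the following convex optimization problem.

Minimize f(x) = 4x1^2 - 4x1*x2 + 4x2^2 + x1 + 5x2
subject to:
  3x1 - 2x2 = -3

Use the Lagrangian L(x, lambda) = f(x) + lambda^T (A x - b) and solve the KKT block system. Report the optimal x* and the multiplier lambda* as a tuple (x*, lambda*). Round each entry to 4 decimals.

Form the Lagrangian:
  L(x, lambda) = (1/2) x^T Q x + c^T x + lambda^T (A x - b)
Stationarity (grad_x L = 0): Q x + c + A^T lambda = 0.
Primal feasibility: A x = b.

This gives the KKT block system:
  [ Q   A^T ] [ x     ]   [-c ]
  [ A    0  ] [ lambda ] = [ b ]

Solving the linear system:
  x*      = (-1.4643, -0.6964)
  lambda* = (2.6429)
  f(x*)   = 1.4911

x* = (-1.4643, -0.6964), lambda* = (2.6429)


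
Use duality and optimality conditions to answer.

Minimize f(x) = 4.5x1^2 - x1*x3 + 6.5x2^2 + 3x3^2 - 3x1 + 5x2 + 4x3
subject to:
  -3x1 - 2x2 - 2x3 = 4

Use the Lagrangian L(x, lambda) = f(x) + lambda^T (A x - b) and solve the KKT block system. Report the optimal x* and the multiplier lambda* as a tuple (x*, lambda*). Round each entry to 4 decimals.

Form the Lagrangian:
  L(x, lambda) = (1/2) x^T Q x + c^T x + lambda^T (A x - b)
Stationarity (grad_x L = 0): Q x + c + A^T lambda = 0.
Primal feasibility: A x = b.

This gives the KKT block system:
  [ Q   A^T ] [ x     ]   [-c ]
  [ A    0  ] [ lambda ] = [ b ]

Solving the linear system:
  x*      = (-0.2055, -0.5761, -1.1157)
  lambda* = (-1.2445)
  f(x*)   = -0.8745

x* = (-0.2055, -0.5761, -1.1157), lambda* = (-1.2445)


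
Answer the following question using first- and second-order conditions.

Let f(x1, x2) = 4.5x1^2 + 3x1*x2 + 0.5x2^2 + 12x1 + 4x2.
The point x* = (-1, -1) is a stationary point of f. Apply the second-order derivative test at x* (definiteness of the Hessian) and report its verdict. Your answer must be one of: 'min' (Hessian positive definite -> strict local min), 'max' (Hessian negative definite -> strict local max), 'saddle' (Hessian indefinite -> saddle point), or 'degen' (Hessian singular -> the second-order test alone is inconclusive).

Compute the Hessian H = grad^2 f:
  H = [[9, 3], [3, 1]]
Verify stationarity: grad f(x*) = H x* + g = (0, 0).
Eigenvalues of H: 0, 10.
H has a zero eigenvalue (singular; positive semidefinite but not definite), so H is neither positive definite, negative definite, nor indefinite. The second-order test alone is inconclusive -> degen.
(Indeed, f is constant along the null direction of H through x*, so x* is not a strict local extremum.)

degen


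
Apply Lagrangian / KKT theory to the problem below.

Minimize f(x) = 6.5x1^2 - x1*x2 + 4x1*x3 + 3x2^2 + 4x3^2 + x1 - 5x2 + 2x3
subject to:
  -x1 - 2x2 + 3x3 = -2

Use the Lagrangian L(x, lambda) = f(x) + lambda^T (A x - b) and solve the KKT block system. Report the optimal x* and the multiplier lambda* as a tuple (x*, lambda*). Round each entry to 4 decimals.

Form the Lagrangian:
  L(x, lambda) = (1/2) x^T Q x + c^T x + lambda^T (A x - b)
Stationarity (grad_x L = 0): Q x + c + A^T lambda = 0.
Primal feasibility: A x = b.

This gives the KKT block system:
  [ Q   A^T ] [ x     ]   [-c ]
  [ A    0  ] [ lambda ] = [ b ]

Solving the linear system:
  x*      = (0.0114, 0.7517, -0.1617)
  lambda* = (-0.2506)
  f(x*)   = -2.2859

x* = (0.0114, 0.7517, -0.1617), lambda* = (-0.2506)


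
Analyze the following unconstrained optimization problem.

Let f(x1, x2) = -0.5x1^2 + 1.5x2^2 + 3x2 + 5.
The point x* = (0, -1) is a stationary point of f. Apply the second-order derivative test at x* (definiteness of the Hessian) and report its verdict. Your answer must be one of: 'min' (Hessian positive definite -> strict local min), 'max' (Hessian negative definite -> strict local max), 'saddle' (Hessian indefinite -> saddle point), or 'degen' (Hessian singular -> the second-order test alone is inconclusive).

Compute the Hessian H = grad^2 f:
  H = [[-1, 0], [0, 3]]
Verify stationarity: grad f(x*) = H x* + g = (0, 0).
Eigenvalues of H: -1, 3.
Eigenvalues have mixed signs, so H is indefinite -> x* is a saddle point.

saddle


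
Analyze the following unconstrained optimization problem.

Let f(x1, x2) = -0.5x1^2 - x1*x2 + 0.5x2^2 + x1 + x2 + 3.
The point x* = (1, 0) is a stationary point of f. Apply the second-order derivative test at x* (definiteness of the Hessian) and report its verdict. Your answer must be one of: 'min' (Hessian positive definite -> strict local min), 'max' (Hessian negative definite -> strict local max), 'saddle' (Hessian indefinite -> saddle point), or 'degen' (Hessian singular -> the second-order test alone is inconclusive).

Compute the Hessian H = grad^2 f:
  H = [[-1, -1], [-1, 1]]
Verify stationarity: grad f(x*) = H x* + g = (0, 0).
Eigenvalues of H: -1.4142, 1.4142.
Eigenvalues have mixed signs, so H is indefinite -> x* is a saddle point.

saddle


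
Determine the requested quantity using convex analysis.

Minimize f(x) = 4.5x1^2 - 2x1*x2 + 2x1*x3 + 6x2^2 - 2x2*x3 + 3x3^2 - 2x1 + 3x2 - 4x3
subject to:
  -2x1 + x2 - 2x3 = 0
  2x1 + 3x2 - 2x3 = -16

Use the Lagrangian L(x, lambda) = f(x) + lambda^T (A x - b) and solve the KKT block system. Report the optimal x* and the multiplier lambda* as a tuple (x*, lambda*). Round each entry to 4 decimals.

Form the Lagrangian:
  L(x, lambda) = (1/2) x^T Q x + c^T x + lambda^T (A x - b)
Stationarity (grad_x L = 0): Q x + c + A^T lambda = 0.
Primal feasibility: A x = b.

This gives the KKT block system:
  [ Q   A^T ] [ x     ]   [-c ]
  [ A    0  ] [ lambda ] = [ b ]

Solving the linear system:
  x*      = (-3.0769, -1.8462, 2.1538)
  lambda* = (-3.8077, 7.0385)
  f(x*)   = 52.3077

x* = (-3.0769, -1.8462, 2.1538), lambda* = (-3.8077, 7.0385)


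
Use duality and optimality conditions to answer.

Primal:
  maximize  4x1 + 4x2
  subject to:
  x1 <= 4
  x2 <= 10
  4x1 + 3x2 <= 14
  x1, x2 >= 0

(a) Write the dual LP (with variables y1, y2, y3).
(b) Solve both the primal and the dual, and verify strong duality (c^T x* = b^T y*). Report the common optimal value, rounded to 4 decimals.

The standard primal-dual pair for 'max c^T x s.t. A x <= b, x >= 0' is:
  Dual:  min b^T y  s.t.  A^T y >= c,  y >= 0.

So the dual LP is:
  minimize  4y1 + 10y2 + 14y3
  subject to:
    y1 + 4y3 >= 4
    y2 + 3y3 >= 4
    y1, y2, y3 >= 0

Solving the primal: x* = (0, 4.6667).
  primal value c^T x* = 18.6667.
Solving the dual: y* = (0, 0, 1.3333).
  dual value b^T y* = 18.6667.
Strong duality: c^T x* = b^T y*. Confirmed.

18.6667


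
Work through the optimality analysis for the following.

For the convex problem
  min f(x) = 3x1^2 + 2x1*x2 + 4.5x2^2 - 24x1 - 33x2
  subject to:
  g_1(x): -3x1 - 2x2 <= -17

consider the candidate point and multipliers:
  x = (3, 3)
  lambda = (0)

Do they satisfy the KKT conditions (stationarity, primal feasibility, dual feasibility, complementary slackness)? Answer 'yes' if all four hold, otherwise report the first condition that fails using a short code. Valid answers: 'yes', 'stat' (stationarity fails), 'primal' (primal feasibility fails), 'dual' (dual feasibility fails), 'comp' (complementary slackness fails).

Gradient of f: grad f(x) = Q x + c = (0, 0)
Constraint values g_i(x) = a_i^T x - b_i:
  g_1((3, 3)) = 2
Stationarity residual: grad f(x) + sum_i lambda_i a_i = (0, 0)
  -> stationarity OK
Primal feasibility (all g_i <= 0): FAILS
Dual feasibility (all lambda_i >= 0): OK
Complementary slackness (lambda_i * g_i(x) = 0 for all i): OK

Verdict: the first failing condition is primal_feasibility -> primal.

primal


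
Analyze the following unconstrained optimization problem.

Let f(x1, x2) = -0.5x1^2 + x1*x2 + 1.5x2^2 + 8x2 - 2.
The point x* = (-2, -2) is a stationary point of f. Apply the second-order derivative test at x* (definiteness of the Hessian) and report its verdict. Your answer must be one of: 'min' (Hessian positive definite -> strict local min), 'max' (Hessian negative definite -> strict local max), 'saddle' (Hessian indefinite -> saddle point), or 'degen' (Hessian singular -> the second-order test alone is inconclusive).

Compute the Hessian H = grad^2 f:
  H = [[-1, 1], [1, 3]]
Verify stationarity: grad f(x*) = H x* + g = (0, 0).
Eigenvalues of H: -1.2361, 3.2361.
Eigenvalues have mixed signs, so H is indefinite -> x* is a saddle point.

saddle


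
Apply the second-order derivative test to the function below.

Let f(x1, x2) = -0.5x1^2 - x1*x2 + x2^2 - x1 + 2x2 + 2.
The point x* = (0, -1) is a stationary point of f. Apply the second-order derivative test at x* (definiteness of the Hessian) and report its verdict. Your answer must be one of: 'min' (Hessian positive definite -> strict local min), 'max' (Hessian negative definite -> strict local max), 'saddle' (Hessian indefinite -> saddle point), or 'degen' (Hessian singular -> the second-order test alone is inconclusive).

Compute the Hessian H = grad^2 f:
  H = [[-1, -1], [-1, 2]]
Verify stationarity: grad f(x*) = H x* + g = (0, 0).
Eigenvalues of H: -1.3028, 2.3028.
Eigenvalues have mixed signs, so H is indefinite -> x* is a saddle point.

saddle


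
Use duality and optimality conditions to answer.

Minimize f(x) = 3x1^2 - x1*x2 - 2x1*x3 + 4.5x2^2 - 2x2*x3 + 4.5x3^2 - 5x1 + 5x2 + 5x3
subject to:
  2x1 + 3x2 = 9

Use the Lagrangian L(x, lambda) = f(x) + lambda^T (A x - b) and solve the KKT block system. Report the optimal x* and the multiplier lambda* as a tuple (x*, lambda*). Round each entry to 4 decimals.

Form the Lagrangian:
  L(x, lambda) = (1/2) x^T Q x + c^T x + lambda^T (A x - b)
Stationarity (grad_x L = 0): Q x + c + A^T lambda = 0.
Primal feasibility: A x = b.

This gives the KKT block system:
  [ Q   A^T ] [ x     ]   [-c ]
  [ A    0  ] [ lambda ] = [ b ]

Solving the linear system:
  x*      = (2.6061, 1.2626, 0.3042)
  lambda* = (-4.3829)
  f(x*)   = 17.1247

x* = (2.6061, 1.2626, 0.3042), lambda* = (-4.3829)


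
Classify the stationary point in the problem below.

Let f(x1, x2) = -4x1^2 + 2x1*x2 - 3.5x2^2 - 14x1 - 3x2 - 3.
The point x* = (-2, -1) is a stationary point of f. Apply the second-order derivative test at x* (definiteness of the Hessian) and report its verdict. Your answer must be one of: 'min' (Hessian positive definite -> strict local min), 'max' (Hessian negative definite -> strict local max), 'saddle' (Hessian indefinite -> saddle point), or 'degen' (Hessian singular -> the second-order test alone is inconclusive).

Compute the Hessian H = grad^2 f:
  H = [[-8, 2], [2, -7]]
Verify stationarity: grad f(x*) = H x* + g = (0, 0).
Eigenvalues of H: -9.5616, -5.4384.
Both eigenvalues < 0, so H is negative definite -> x* is a strict local max.

max


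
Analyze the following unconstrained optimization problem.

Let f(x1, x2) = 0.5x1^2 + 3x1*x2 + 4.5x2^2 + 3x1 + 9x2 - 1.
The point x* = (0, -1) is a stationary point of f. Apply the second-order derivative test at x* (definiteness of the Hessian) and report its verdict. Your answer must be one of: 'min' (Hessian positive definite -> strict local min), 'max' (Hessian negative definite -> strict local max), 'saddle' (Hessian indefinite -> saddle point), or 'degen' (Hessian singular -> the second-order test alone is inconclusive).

Compute the Hessian H = grad^2 f:
  H = [[1, 3], [3, 9]]
Verify stationarity: grad f(x*) = H x* + g = (0, 0).
Eigenvalues of H: 0, 10.
H has a zero eigenvalue (singular; positive semidefinite but not definite), so H is neither positive definite, negative definite, nor indefinite. The second-order test alone is inconclusive -> degen.
(Indeed, f is constant along the null direction of H through x*, so x* is not a strict local extremum.)

degen


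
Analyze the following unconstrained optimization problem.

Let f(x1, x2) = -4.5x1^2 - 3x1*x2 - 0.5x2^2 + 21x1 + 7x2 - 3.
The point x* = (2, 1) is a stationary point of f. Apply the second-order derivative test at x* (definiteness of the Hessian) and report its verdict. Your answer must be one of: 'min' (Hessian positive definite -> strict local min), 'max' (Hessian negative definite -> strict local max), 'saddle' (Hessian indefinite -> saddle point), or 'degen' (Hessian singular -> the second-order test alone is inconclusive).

Compute the Hessian H = grad^2 f:
  H = [[-9, -3], [-3, -1]]
Verify stationarity: grad f(x*) = H x* + g = (0, 0).
Eigenvalues of H: -10, 0.
H has a zero eigenvalue (singular; negative semidefinite but not definite), so H is neither positive definite, negative definite, nor indefinite. The second-order test alone is inconclusive -> degen.
(Indeed, f is constant along the null direction of H through x*, so x* is not a strict local extremum.)

degen


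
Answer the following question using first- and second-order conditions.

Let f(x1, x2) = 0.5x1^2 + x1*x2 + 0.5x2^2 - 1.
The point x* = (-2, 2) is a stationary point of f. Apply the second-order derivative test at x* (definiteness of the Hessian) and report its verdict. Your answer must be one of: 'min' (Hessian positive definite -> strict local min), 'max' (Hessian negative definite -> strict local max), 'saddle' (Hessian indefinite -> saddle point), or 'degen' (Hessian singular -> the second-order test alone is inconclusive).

Compute the Hessian H = grad^2 f:
  H = [[1, 1], [1, 1]]
Verify stationarity: grad f(x*) = H x* + g = (0, 0).
Eigenvalues of H: 0, 2.
H has a zero eigenvalue (singular; positive semidefinite but not definite), so H is neither positive definite, negative definite, nor indefinite. The second-order test alone is inconclusive -> degen.
(Indeed, f is constant along the null direction of H through x*, so x* is not a strict local extremum.)

degen


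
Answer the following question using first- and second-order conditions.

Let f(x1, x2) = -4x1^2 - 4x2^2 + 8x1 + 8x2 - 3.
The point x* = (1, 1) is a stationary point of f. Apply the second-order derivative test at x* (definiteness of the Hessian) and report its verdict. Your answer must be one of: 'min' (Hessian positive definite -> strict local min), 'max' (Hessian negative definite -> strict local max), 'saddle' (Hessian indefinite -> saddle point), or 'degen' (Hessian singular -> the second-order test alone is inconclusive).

Compute the Hessian H = grad^2 f:
  H = [[-8, 0], [0, -8]]
Verify stationarity: grad f(x*) = H x* + g = (0, 0).
Eigenvalues of H: -8, -8.
Both eigenvalues < 0, so H is negative definite -> x* is a strict local max.

max


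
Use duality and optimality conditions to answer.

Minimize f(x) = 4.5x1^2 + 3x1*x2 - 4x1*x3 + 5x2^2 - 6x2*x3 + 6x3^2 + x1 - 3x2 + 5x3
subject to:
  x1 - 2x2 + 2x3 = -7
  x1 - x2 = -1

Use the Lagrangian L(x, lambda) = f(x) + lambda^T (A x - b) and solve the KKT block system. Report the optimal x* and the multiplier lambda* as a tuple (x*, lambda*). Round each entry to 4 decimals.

Form the Lagrangian:
  L(x, lambda) = (1/2) x^T Q x + c^T x + lambda^T (A x - b)
Stationarity (grad_x L = 0): Q x + c + A^T lambda = 0.
Primal feasibility: A x = b.

This gives the KKT block system:
  [ Q   A^T ] [ x     ]   [-c ]
  [ A    0  ] [ lambda ] = [ b ]

Solving the linear system:
  x*      = (-1.1389, -0.1389, -3.0694)
  lambda* = (13.2222, -15.8333)
  f(x*)   = 30.3264

x* = (-1.1389, -0.1389, -3.0694), lambda* = (13.2222, -15.8333)


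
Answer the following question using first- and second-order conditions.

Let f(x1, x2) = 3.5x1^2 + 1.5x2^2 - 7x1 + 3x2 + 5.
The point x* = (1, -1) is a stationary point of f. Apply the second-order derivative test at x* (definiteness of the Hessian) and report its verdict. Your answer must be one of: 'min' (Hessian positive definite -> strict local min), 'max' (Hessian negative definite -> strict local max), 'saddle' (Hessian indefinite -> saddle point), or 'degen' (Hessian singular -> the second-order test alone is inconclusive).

Compute the Hessian H = grad^2 f:
  H = [[7, 0], [0, 3]]
Verify stationarity: grad f(x*) = H x* + g = (0, 0).
Eigenvalues of H: 3, 7.
Both eigenvalues > 0, so H is positive definite -> x* is a strict local min.

min


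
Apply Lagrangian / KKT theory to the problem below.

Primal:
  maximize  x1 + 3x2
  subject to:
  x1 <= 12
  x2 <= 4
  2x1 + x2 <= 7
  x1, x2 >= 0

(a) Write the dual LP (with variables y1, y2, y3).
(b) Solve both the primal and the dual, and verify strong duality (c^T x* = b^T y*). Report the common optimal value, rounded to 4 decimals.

The standard primal-dual pair for 'max c^T x s.t. A x <= b, x >= 0' is:
  Dual:  min b^T y  s.t.  A^T y >= c,  y >= 0.

So the dual LP is:
  minimize  12y1 + 4y2 + 7y3
  subject to:
    y1 + 2y3 >= 1
    y2 + y3 >= 3
    y1, y2, y3 >= 0

Solving the primal: x* = (1.5, 4).
  primal value c^T x* = 13.5.
Solving the dual: y* = (0, 2.5, 0.5).
  dual value b^T y* = 13.5.
Strong duality: c^T x* = b^T y*. Confirmed.

13.5


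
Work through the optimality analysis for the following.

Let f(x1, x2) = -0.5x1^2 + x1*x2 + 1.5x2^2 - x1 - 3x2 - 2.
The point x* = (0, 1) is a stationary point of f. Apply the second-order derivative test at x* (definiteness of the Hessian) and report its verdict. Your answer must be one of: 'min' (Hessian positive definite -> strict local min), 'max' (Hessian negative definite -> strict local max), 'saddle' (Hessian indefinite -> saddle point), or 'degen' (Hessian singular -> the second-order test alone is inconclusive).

Compute the Hessian H = grad^2 f:
  H = [[-1, 1], [1, 3]]
Verify stationarity: grad f(x*) = H x* + g = (0, 0).
Eigenvalues of H: -1.2361, 3.2361.
Eigenvalues have mixed signs, so H is indefinite -> x* is a saddle point.

saddle


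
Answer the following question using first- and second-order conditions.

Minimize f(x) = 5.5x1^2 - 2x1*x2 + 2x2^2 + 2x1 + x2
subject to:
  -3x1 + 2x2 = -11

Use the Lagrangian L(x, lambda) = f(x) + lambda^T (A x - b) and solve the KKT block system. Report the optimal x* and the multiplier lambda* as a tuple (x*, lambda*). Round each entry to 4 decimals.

Form the Lagrangian:
  L(x, lambda) = (1/2) x^T Q x + c^T x + lambda^T (A x - b)
Stationarity (grad_x L = 0): Q x + c + A^T lambda = 0.
Primal feasibility: A x = b.

This gives the KKT block system:
  [ Q   A^T ] [ x     ]   [-c ]
  [ A    0  ] [ lambda ] = [ b ]

Solving the linear system:
  x*      = (1.3214, -3.5179)
  lambda* = (7.8571)
  f(x*)   = 42.7768

x* = (1.3214, -3.5179), lambda* = (7.8571)


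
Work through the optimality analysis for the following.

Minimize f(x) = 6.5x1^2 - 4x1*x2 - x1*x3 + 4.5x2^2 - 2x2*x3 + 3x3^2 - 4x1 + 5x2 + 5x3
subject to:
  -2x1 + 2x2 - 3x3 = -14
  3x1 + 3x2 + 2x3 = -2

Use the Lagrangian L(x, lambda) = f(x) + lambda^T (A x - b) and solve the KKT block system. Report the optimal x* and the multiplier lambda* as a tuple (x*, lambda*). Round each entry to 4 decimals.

Form the Lagrangian:
  L(x, lambda) = (1/2) x^T Q x + c^T x + lambda^T (A x - b)
Stationarity (grad_x L = 0): Q x + c + A^T lambda = 0.
Primal feasibility: A x = b.

This gives the KKT block system:
  [ Q   A^T ] [ x     ]   [-c ]
  [ A    0  ] [ lambda ] = [ b ]

Solving the linear system:
  x*      = (0.5542, -2.8285, 2.4116)
  lambda* = (9.9007, 2.565)
  f(x*)   = 69.7193

x* = (0.5542, -2.8285, 2.4116), lambda* = (9.9007, 2.565)


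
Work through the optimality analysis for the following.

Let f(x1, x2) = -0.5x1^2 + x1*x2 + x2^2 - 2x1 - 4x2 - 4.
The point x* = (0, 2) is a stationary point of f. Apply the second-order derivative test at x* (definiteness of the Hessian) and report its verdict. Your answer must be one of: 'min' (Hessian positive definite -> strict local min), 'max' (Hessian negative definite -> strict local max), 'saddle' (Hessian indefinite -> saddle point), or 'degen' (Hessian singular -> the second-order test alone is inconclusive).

Compute the Hessian H = grad^2 f:
  H = [[-1, 1], [1, 2]]
Verify stationarity: grad f(x*) = H x* + g = (0, 0).
Eigenvalues of H: -1.3028, 2.3028.
Eigenvalues have mixed signs, so H is indefinite -> x* is a saddle point.

saddle


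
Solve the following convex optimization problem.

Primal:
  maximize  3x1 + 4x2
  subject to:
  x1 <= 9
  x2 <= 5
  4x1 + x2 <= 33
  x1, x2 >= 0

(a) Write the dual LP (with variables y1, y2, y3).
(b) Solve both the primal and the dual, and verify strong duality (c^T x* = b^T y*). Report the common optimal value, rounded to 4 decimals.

The standard primal-dual pair for 'max c^T x s.t. A x <= b, x >= 0' is:
  Dual:  min b^T y  s.t.  A^T y >= c,  y >= 0.

So the dual LP is:
  minimize  9y1 + 5y2 + 33y3
  subject to:
    y1 + 4y3 >= 3
    y2 + y3 >= 4
    y1, y2, y3 >= 0

Solving the primal: x* = (7, 5).
  primal value c^T x* = 41.
Solving the dual: y* = (0, 3.25, 0.75).
  dual value b^T y* = 41.
Strong duality: c^T x* = b^T y*. Confirmed.

41


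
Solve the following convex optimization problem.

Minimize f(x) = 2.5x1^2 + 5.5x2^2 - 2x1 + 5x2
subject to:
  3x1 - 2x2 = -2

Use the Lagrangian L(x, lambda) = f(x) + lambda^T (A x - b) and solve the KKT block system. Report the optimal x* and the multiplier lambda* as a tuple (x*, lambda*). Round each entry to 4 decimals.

Form the Lagrangian:
  L(x, lambda) = (1/2) x^T Q x + c^T x + lambda^T (A x - b)
Stationarity (grad_x L = 0): Q x + c + A^T lambda = 0.
Primal feasibility: A x = b.

This gives the KKT block system:
  [ Q   A^T ] [ x     ]   [-c ]
  [ A    0  ] [ lambda ] = [ b ]

Solving the linear system:
  x*      = (-0.7395, -0.1092)
  lambda* = (1.8992)
  f(x*)   = 2.3655

x* = (-0.7395, -0.1092), lambda* = (1.8992)


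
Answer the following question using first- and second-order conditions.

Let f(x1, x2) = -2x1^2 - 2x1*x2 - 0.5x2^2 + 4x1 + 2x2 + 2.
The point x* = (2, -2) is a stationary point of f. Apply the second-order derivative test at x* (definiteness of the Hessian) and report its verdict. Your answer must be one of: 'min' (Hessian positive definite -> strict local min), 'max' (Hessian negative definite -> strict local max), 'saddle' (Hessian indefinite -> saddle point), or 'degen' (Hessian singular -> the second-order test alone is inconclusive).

Compute the Hessian H = grad^2 f:
  H = [[-4, -2], [-2, -1]]
Verify stationarity: grad f(x*) = H x* + g = (0, 0).
Eigenvalues of H: -5, 0.
H has a zero eigenvalue (singular; negative semidefinite but not definite), so H is neither positive definite, negative definite, nor indefinite. The second-order test alone is inconclusive -> degen.
(Indeed, f is constant along the null direction of H through x*, so x* is not a strict local extremum.)

degen


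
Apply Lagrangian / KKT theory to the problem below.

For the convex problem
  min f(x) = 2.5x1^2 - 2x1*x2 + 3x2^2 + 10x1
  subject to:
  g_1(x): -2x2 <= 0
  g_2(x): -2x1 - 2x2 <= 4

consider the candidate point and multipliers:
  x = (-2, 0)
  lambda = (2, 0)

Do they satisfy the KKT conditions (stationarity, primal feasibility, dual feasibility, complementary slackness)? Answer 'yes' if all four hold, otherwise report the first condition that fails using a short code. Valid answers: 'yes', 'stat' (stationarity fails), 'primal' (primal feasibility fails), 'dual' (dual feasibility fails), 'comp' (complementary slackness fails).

Gradient of f: grad f(x) = Q x + c = (0, 4)
Constraint values g_i(x) = a_i^T x - b_i:
  g_1((-2, 0)) = 0
  g_2((-2, 0)) = 0
Stationarity residual: grad f(x) + sum_i lambda_i a_i = (0, 0)
  -> stationarity OK
Primal feasibility (all g_i <= 0): OK
Dual feasibility (all lambda_i >= 0): OK
Complementary slackness (lambda_i * g_i(x) = 0 for all i): OK

Verdict: yes, KKT holds.

yes


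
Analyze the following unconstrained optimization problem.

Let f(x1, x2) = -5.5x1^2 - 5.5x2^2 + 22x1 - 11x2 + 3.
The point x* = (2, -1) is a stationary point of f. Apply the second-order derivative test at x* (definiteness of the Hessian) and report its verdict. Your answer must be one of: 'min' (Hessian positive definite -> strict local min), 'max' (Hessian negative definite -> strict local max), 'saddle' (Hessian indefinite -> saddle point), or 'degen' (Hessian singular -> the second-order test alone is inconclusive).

Compute the Hessian H = grad^2 f:
  H = [[-11, 0], [0, -11]]
Verify stationarity: grad f(x*) = H x* + g = (0, 0).
Eigenvalues of H: -11, -11.
Both eigenvalues < 0, so H is negative definite -> x* is a strict local max.

max


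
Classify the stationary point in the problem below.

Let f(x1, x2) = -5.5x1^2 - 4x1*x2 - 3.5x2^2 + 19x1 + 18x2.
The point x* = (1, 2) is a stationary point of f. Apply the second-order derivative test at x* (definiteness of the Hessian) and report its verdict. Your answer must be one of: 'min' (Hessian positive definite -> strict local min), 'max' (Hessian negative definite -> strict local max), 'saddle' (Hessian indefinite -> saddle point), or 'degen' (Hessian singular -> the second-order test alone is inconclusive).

Compute the Hessian H = grad^2 f:
  H = [[-11, -4], [-4, -7]]
Verify stationarity: grad f(x*) = H x* + g = (0, 0).
Eigenvalues of H: -13.4721, -4.5279.
Both eigenvalues < 0, so H is negative definite -> x* is a strict local max.

max


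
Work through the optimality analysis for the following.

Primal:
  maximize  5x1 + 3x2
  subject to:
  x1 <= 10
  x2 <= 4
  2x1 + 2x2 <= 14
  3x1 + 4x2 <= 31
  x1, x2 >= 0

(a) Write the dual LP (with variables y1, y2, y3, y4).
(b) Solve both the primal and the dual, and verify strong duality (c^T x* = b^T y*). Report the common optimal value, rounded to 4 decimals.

The standard primal-dual pair for 'max c^T x s.t. A x <= b, x >= 0' is:
  Dual:  min b^T y  s.t.  A^T y >= c,  y >= 0.

So the dual LP is:
  minimize  10y1 + 4y2 + 14y3 + 31y4
  subject to:
    y1 + 2y3 + 3y4 >= 5
    y2 + 2y3 + 4y4 >= 3
    y1, y2, y3, y4 >= 0

Solving the primal: x* = (7, 0).
  primal value c^T x* = 35.
Solving the dual: y* = (0, 0, 2.5, 0).
  dual value b^T y* = 35.
Strong duality: c^T x* = b^T y*. Confirmed.

35


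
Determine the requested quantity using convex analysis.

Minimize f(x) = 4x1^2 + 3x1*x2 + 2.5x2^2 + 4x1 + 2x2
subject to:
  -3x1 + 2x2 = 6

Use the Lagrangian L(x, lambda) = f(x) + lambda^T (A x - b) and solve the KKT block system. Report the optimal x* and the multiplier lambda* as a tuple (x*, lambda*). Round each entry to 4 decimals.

Form the Lagrangian:
  L(x, lambda) = (1/2) x^T Q x + c^T x + lambda^T (A x - b)
Stationarity (grad_x L = 0): Q x + c + A^T lambda = 0.
Primal feasibility: A x = b.

This gives the KKT block system:
  [ Q   A^T ] [ x     ]   [-c ]
  [ A    0  ] [ lambda ] = [ b ]

Solving the linear system:
  x*      = (-1.3628, 0.9558)
  lambda* = (-1.3451)
  f(x*)   = 2.2655

x* = (-1.3628, 0.9558), lambda* = (-1.3451)


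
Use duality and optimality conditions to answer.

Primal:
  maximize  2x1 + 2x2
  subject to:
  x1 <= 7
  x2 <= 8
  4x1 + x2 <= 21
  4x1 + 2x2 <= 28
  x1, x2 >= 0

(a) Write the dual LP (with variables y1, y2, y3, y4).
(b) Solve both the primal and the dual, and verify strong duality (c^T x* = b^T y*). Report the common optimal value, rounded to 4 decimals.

The standard primal-dual pair for 'max c^T x s.t. A x <= b, x >= 0' is:
  Dual:  min b^T y  s.t.  A^T y >= c,  y >= 0.

So the dual LP is:
  minimize  7y1 + 8y2 + 21y3 + 28y4
  subject to:
    y1 + 4y3 + 4y4 >= 2
    y2 + y3 + 2y4 >= 2
    y1, y2, y3, y4 >= 0

Solving the primal: x* = (3, 8).
  primal value c^T x* = 22.
Solving the dual: y* = (0, 1, 0, 0.5).
  dual value b^T y* = 22.
Strong duality: c^T x* = b^T y*. Confirmed.

22


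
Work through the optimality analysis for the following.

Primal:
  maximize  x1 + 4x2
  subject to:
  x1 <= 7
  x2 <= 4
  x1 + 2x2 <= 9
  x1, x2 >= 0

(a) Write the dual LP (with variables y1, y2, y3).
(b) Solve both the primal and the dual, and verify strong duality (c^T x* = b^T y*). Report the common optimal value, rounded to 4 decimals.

The standard primal-dual pair for 'max c^T x s.t. A x <= b, x >= 0' is:
  Dual:  min b^T y  s.t.  A^T y >= c,  y >= 0.

So the dual LP is:
  minimize  7y1 + 4y2 + 9y3
  subject to:
    y1 + y3 >= 1
    y2 + 2y3 >= 4
    y1, y2, y3 >= 0

Solving the primal: x* = (1, 4).
  primal value c^T x* = 17.
Solving the dual: y* = (0, 2, 1).
  dual value b^T y* = 17.
Strong duality: c^T x* = b^T y*. Confirmed.

17


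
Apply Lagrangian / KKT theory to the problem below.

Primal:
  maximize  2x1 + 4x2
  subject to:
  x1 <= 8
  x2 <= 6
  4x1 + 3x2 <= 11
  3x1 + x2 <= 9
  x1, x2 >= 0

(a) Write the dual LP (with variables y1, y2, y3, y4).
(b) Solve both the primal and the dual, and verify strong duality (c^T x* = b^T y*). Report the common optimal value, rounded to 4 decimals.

The standard primal-dual pair for 'max c^T x s.t. A x <= b, x >= 0' is:
  Dual:  min b^T y  s.t.  A^T y >= c,  y >= 0.

So the dual LP is:
  minimize  8y1 + 6y2 + 11y3 + 9y4
  subject to:
    y1 + 4y3 + 3y4 >= 2
    y2 + 3y3 + y4 >= 4
    y1, y2, y3, y4 >= 0

Solving the primal: x* = (0, 3.6667).
  primal value c^T x* = 14.6667.
Solving the dual: y* = (0, 0, 1.3333, 0).
  dual value b^T y* = 14.6667.
Strong duality: c^T x* = b^T y*. Confirmed.

14.6667
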